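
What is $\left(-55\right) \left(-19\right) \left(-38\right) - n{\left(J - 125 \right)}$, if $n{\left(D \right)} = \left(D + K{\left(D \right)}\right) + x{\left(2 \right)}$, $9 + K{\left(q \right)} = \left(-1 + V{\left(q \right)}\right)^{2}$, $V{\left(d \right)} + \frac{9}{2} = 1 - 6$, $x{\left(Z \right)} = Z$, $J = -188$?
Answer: $- \frac{158001}{4} \approx -39500.0$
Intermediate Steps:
$V{\left(d \right)} = - \frac{19}{2}$ ($V{\left(d \right)} = - \frac{9}{2} + \left(1 - 6\right) = - \frac{9}{2} - 5 = - \frac{19}{2}$)
$K{\left(q \right)} = \frac{405}{4}$ ($K{\left(q \right)} = -9 + \left(-1 - \frac{19}{2}\right)^{2} = -9 + \left(- \frac{21}{2}\right)^{2} = -9 + \frac{441}{4} = \frac{405}{4}$)
$n{\left(D \right)} = \frac{413}{4} + D$ ($n{\left(D \right)} = \left(D + \frac{405}{4}\right) + 2 = \left(\frac{405}{4} + D\right) + 2 = \frac{413}{4} + D$)
$\left(-55\right) \left(-19\right) \left(-38\right) - n{\left(J - 125 \right)} = \left(-55\right) \left(-19\right) \left(-38\right) - \left(\frac{413}{4} - 313\right) = 1045 \left(-38\right) - \left(\frac{413}{4} - 313\right) = -39710 - \left(\frac{413}{4} - 313\right) = -39710 - - \frac{839}{4} = -39710 + \frac{839}{4} = - \frac{158001}{4}$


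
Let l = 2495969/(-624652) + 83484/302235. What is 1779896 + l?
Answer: 16001375452111713/8990080820 ≈ 1.7799e+6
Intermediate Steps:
l = -33439083007/8990080820 (l = 2495969*(-1/624652) + 83484*(1/302235) = -356567/89236 + 27828/100745 = -33439083007/8990080820 ≈ -3.7196)
1779896 + l = 1779896 - 33439083007/8990080820 = 16001375452111713/8990080820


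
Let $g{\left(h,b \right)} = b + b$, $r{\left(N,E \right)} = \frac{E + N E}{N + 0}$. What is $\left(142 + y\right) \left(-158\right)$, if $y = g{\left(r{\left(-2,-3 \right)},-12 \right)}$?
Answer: $-18644$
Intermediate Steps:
$r{\left(N,E \right)} = \frac{E + E N}{N}$
$g{\left(h,b \right)} = 2 b$
$y = -24$ ($y = 2 \left(-12\right) = -24$)
$\left(142 + y\right) \left(-158\right) = \left(142 - 24\right) \left(-158\right) = 118 \left(-158\right) = -18644$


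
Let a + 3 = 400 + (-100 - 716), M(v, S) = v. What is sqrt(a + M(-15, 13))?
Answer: I*sqrt(434) ≈ 20.833*I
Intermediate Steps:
a = -419 (a = -3 + (400 + (-100 - 716)) = -3 + (400 - 816) = -3 - 416 = -419)
sqrt(a + M(-15, 13)) = sqrt(-419 - 15) = sqrt(-434) = I*sqrt(434)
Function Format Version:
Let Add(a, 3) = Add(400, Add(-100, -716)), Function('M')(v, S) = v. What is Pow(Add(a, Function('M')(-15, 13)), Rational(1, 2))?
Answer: Mul(I, Pow(434, Rational(1, 2))) ≈ Mul(20.833, I)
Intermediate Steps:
a = -419 (a = Add(-3, Add(400, Add(-100, -716))) = Add(-3, Add(400, -816)) = Add(-3, -416) = -419)
Pow(Add(a, Function('M')(-15, 13)), Rational(1, 2)) = Pow(Add(-419, -15), Rational(1, 2)) = Pow(-434, Rational(1, 2)) = Mul(I, Pow(434, Rational(1, 2)))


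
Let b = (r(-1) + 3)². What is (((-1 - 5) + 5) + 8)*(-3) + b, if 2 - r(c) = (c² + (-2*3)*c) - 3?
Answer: -20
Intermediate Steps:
r(c) = 5 - c² + 6*c (r(c) = 2 - ((c² + (-2*3)*c) - 3) = 2 - ((c² - 6*c) - 3) = 2 - (-3 + c² - 6*c) = 2 + (3 - c² + 6*c) = 5 - c² + 6*c)
b = 1 (b = ((5 - 1*(-1)² + 6*(-1)) + 3)² = ((5 - 1*1 - 6) + 3)² = ((5 - 1 - 6) + 3)² = (-2 + 3)² = 1² = 1)
(((-1 - 5) + 5) + 8)*(-3) + b = (((-1 - 5) + 5) + 8)*(-3) + 1 = ((-6 + 5) + 8)*(-3) + 1 = (-1 + 8)*(-3) + 1 = 7*(-3) + 1 = -21 + 1 = -20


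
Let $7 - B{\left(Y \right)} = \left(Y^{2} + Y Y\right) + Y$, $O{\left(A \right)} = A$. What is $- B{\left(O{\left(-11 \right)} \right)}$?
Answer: $224$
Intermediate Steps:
$B{\left(Y \right)} = 7 - Y - 2 Y^{2}$ ($B{\left(Y \right)} = 7 - \left(\left(Y^{2} + Y Y\right) + Y\right) = 7 - \left(\left(Y^{2} + Y^{2}\right) + Y\right) = 7 - \left(2 Y^{2} + Y\right) = 7 - \left(Y + 2 Y^{2}\right) = 7 - Y - 2 Y^{2}$)
$- B{\left(O{\left(-11 \right)} \right)} = - (7 - -11 - 2 \left(-11\right)^{2}) = - (7 + 11 - 242) = \left(-1\right) \left(-224\right) = 224$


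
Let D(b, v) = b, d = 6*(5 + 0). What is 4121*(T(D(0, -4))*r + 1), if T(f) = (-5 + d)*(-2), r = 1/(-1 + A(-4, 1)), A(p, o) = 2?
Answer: -201929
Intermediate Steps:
d = 30 (d = 6*5 = 30)
r = 1 (r = 1/(-1 + 2) = 1/1 = 1)
T(f) = -50 (T(f) = (-5 + 30)*(-2) = 25*(-2) = -50)
4121*(T(D(0, -4))*r + 1) = 4121*(-50*1 + 1) = 4121*(-50 + 1) = 4121*(-49) = -201929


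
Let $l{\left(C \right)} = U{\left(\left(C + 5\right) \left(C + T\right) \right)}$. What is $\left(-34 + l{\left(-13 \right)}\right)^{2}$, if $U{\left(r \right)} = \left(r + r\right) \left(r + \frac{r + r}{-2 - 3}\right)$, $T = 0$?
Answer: $\frac{4189455076}{25} \approx 1.6758 \cdot 10^{8}$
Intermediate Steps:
$U{\left(r \right)} = \frac{6 r^{2}}{5}$ ($U{\left(r \right)} = 2 r \left(r + \frac{2 r}{-5}\right) = 2 r \left(r + 2 r \left(- \frac{1}{5}\right)\right) = 2 r \left(r - \frac{2 r}{5}\right) = 2 r \frac{3 r}{5} = \frac{6 r^{2}}{5}$)
$l{\left(C \right)} = \frac{6 C^{2} \left(5 + C\right)^{2}}{5}$ ($l{\left(C \right)} = \frac{6 \left(\left(C + 5\right) \left(C + 0\right)\right)^{2}}{5} = \frac{6 \left(\left(5 + C\right) C\right)^{2}}{5} = \frac{6 \left(C \left(5 + C\right)\right)^{2}}{5} = \frac{6 C^{2} \left(5 + C\right)^{2}}{5}$)
$\left(-34 + l{\left(-13 \right)}\right)^{2} = \left(-34 + \frac{6 \left(-13\right)^{2} \left(5 - 13\right)^{2}}{5}\right)^{2} = \left(-34 + \frac{6}{5} \cdot 169 \left(-8\right)^{2}\right)^{2} = \left(-34 + \frac{6}{5} \cdot 169 \cdot 64\right)^{2} = \left(-34 + \frac{64896}{5}\right)^{2} = \left(\frac{64726}{5}\right)^{2} = \frac{4189455076}{25}$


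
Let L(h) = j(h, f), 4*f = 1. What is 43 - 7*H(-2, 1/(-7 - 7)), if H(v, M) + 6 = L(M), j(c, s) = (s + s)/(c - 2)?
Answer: 2514/29 ≈ 86.690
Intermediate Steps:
f = 1/4 (f = (1/4)*1 = 1/4 ≈ 0.25000)
j(c, s) = 2*s/(-2 + c) (j(c, s) = (2*s)/(-2 + c) = 2*s/(-2 + c))
L(h) = 1/(2*(-2 + h)) (L(h) = 2*(1/4)/(-2 + h) = 1/(2*(-2 + h)))
H(v, M) = -6 + 1/(2*(-2 + M))
43 - 7*H(-2, 1/(-7 - 7)) = 43 - 7*(25 - 12/(-7 - 7))/(2*(-2 + 1/(-7 - 7))) = 43 - 7*(25 - 12/(-14))/(2*(-2 + 1/(-14))) = 43 - 7*(25 - 12*(-1/14))/(2*(-2 - 1/14)) = 43 - 7*(25 + 6/7)/(2*(-29/14)) = 43 - 7*(-14)*181/(2*29*7) = 43 - 7*(-181/29) = 43 + 1267/29 = 2514/29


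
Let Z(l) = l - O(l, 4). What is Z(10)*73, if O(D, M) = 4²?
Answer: -438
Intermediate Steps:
O(D, M) = 16
Z(l) = -16 + l (Z(l) = l - 1*16 = l - 16 = -16 + l)
Z(10)*73 = (-16 + 10)*73 = -6*73 = -438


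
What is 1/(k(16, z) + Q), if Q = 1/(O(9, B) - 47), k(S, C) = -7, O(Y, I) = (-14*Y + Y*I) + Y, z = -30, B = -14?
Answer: -290/2031 ≈ -0.14279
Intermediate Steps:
O(Y, I) = -13*Y + I*Y (O(Y, I) = (-14*Y + I*Y) + Y = -13*Y + I*Y)
Q = -1/290 (Q = 1/(9*(-13 - 14) - 47) = 1/(9*(-27) - 47) = 1/(-243 - 47) = 1/(-290) = -1/290 ≈ -0.0034483)
1/(k(16, z) + Q) = 1/(-7 - 1/290) = 1/(-2031/290) = -290/2031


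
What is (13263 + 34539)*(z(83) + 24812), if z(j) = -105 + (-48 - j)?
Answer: 1174781952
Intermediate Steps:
z(j) = -153 - j
(13263 + 34539)*(z(83) + 24812) = (13263 + 34539)*((-153 - 1*83) + 24812) = 47802*((-153 - 83) + 24812) = 47802*(-236 + 24812) = 47802*24576 = 1174781952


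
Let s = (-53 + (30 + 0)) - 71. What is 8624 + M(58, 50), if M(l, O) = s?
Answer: 8530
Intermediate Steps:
s = -94 (s = (-53 + 30) - 71 = -23 - 71 = -94)
M(l, O) = -94
8624 + M(58, 50) = 8624 - 94 = 8530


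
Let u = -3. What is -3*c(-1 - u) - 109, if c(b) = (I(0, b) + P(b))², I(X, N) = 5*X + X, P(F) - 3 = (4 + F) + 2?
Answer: -472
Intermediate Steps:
P(F) = 9 + F (P(F) = 3 + ((4 + F) + 2) = 3 + (6 + F) = 9 + F)
I(X, N) = 6*X
c(b) = (9 + b)² (c(b) = (6*0 + (9 + b))² = (0 + (9 + b))² = (9 + b)²)
-3*c(-1 - u) - 109 = -3*(9 + (-1 - 1*(-3)))² - 109 = -3*(9 + (-1 + 3))² - 109 = -3*(9 + 2)² - 109 = -3*11² - 109 = -3*121 - 109 = -363 - 109 = -472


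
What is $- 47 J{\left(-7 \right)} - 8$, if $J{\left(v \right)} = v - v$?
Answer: $-8$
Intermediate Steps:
$J{\left(v \right)} = 0$
$- 47 J{\left(-7 \right)} - 8 = \left(-47\right) 0 - 8 = 0 - 8 = -8$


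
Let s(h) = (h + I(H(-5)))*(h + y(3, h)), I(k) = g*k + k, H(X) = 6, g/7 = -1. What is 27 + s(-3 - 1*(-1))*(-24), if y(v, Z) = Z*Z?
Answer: 1851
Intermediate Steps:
g = -7 (g = 7*(-1) = -7)
y(v, Z) = Z²
I(k) = -6*k (I(k) = -7*k + k = -6*k)
s(h) = (-36 + h)*(h + h²) (s(h) = (h - 6*6)*(h + h²) = (h - 36)*(h + h²) = (-36 + h)*(h + h²))
27 + s(-3 - 1*(-1))*(-24) = 27 + ((-3 - 1*(-1))*(-36 + (-3 - 1*(-1))² - 35*(-3 - 1*(-1))))*(-24) = 27 + ((-3 + 1)*(-36 + (-3 + 1)² - 35*(-3 + 1)))*(-24) = 27 - 2*(-36 + (-2)² - 35*(-2))*(-24) = 27 - 2*(-36 + 4 + 70)*(-24) = 27 - 2*38*(-24) = 27 - 76*(-24) = 27 + 1824 = 1851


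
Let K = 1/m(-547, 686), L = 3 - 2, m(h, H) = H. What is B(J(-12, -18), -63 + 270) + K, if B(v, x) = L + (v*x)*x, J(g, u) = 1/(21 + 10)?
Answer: 29415711/21266 ≈ 1383.2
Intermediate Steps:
L = 1
J(g, u) = 1/31
K = 1/686 ≈ 0.0014577
B(v, x) = 1 + v*x² (B(v, x) = 1 + (v*x)*x = 1 + v*x²)
B(J(-12, -18), -63 + 270) + K = (1 + (-63 + 270)²/31) + 1/686 = (1 + (1/31)*207²) + 1/686 = (1 + (1/31)*42849) + 1/686 = (1 + 42849/31) + 1/686 = 42880/31 + 1/686 = 29415711/21266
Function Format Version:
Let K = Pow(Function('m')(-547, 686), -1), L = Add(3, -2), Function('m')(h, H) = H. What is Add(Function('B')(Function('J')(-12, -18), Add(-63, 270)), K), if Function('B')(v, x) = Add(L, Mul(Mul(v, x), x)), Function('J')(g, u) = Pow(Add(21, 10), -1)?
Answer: Rational(29415711, 21266) ≈ 1383.2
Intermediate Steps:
L = 1
Function('J')(g, u) = Rational(1, 31) (Function('J')(g, u) = Pow(31, -1) = Rational(1, 31))
K = Rational(1, 686) (K = Pow(686, -1) = Rational(1, 686) ≈ 0.0014577)
Function('B')(v, x) = Add(1, Mul(v, Pow(x, 2))) (Function('B')(v, x) = Add(1, Mul(Mul(v, x), x)) = Add(1, Mul(v, Pow(x, 2))))
Add(Function('B')(Function('J')(-12, -18), Add(-63, 270)), K) = Add(Add(1, Mul(Rational(1, 31), Pow(Add(-63, 270), 2))), Rational(1, 686)) = Add(Add(1, Mul(Rational(1, 31), Pow(207, 2))), Rational(1, 686)) = Add(Add(1, Mul(Rational(1, 31), 42849)), Rational(1, 686)) = Add(Add(1, Rational(42849, 31)), Rational(1, 686)) = Add(Rational(42880, 31), Rational(1, 686)) = Rational(29415711, 21266)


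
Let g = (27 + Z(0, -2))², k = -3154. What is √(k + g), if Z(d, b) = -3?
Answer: I*√2578 ≈ 50.774*I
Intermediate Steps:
g = 576 (g = (27 - 3)² = 24² = 576)
√(k + g) = √(-3154 + 576) = √(-2578) = I*√2578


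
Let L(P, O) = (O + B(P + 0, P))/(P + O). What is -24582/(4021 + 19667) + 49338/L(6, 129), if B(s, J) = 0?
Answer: 8765212909/169764 ≈ 51632.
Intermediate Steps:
L(P, O) = O/(O + P) (L(P, O) = (O + 0)/(P + O) = O/(O + P))
-24582/(4021 + 19667) + 49338/L(6, 129) = -24582/(4021 + 19667) + 49338/((129/(129 + 6))) = -24582/23688 + 49338/((129/135)) = -24582*1/23688 + 49338/((129*(1/135))) = -4097/3948 + 49338/(43/45) = -4097/3948 + 49338*(45/43) = -4097/3948 + 2220210/43 = 8765212909/169764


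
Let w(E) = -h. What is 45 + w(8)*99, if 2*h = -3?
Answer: 387/2 ≈ 193.50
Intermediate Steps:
h = -3/2 (h = (1/2)*(-3) = -3/2 ≈ -1.5000)
w(E) = 3/2 (w(E) = -1*(-3/2) = 3/2)
45 + w(8)*99 = 45 + (3/2)*99 = 45 + 297/2 = 387/2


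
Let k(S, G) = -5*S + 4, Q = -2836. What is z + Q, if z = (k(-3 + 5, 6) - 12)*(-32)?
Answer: -2260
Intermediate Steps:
k(S, G) = 4 - 5*S
z = 576 (z = ((4 - 5*(-3 + 5)) - 12)*(-32) = ((4 - 5*2) - 12)*(-32) = ((4 - 10) - 12)*(-32) = (-6 - 12)*(-32) = -18*(-32) = 576)
z + Q = 576 - 2836 = -2260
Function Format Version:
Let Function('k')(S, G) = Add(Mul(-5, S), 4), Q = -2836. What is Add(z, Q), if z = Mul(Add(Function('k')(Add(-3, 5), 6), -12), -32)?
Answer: -2260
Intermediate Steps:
Function('k')(S, G) = Add(4, Mul(-5, S))
z = 576 (z = Mul(Add(Add(4, Mul(-5, Add(-3, 5))), -12), -32) = Mul(Add(Add(4, Mul(-5, 2)), -12), -32) = Mul(Add(Add(4, -10), -12), -32) = Mul(Add(-6, -12), -32) = Mul(-18, -32) = 576)
Add(z, Q) = Add(576, -2836) = -2260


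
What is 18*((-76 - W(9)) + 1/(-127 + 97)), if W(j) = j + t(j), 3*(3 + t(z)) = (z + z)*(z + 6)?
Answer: -15483/5 ≈ -3096.6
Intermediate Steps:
t(z) = -3 + 2*z*(6 + z)/3 (t(z) = -3 + ((z + z)*(z + 6))/3 = -3 + ((2*z)*(6 + z))/3 = -3 + (2*z*(6 + z))/3 = -3 + 2*z*(6 + z)/3)
W(j) = -3 + 5*j + 2*j²/3 (W(j) = j + (-3 + 4*j + 2*j²/3) = -3 + 5*j + 2*j²/3)
18*((-76 - W(9)) + 1/(-127 + 97)) = 18*((-76 - (-3 + 5*9 + (⅔)*9²)) + 1/(-127 + 97)) = 18*((-76 - (-3 + 45 + (⅔)*81)) + 1/(-30)) = 18*((-76 - (-3 + 45 + 54)) - 1/30) = 18*((-76 - 1*96) - 1/30) = 18*((-76 - 96) - 1/30) = 18*(-172 - 1/30) = 18*(-5161/30) = -15483/5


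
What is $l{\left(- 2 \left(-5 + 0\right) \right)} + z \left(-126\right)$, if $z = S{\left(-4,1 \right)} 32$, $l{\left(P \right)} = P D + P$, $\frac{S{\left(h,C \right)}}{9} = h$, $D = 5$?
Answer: $145212$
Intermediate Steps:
$S{\left(h,C \right)} = 9 h$
$l{\left(P \right)} = 6 P$ ($l{\left(P \right)} = P 5 + P = 5 P + P = 6 P$)
$z = -1152$ ($z = 9 \left(-4\right) 32 = \left(-36\right) 32 = -1152$)
$l{\left(- 2 \left(-5 + 0\right) \right)} + z \left(-126\right) = 6 \left(- 2 \left(-5 + 0\right)\right) - -145152 = 6 \left(\left(-2\right) \left(-5\right)\right) + 145152 = 6 \cdot 10 + 145152 = 60 + 145152 = 145212$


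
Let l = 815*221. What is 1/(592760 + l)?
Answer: 1/772875 ≈ 1.2939e-6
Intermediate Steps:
l = 180115
1/(592760 + l) = 1/(592760 + 180115) = 1/772875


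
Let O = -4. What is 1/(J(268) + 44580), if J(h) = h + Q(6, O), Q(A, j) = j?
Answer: 1/44844 ≈ 2.2300e-5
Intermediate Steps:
J(h) = -4 + h (J(h) = h - 4 = -4 + h)
1/(J(268) + 44580) = 1/((-4 + 268) + 44580) = 1/(264 + 44580) = 1/44844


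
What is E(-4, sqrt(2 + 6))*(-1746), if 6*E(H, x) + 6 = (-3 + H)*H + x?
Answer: -6402 - 582*sqrt(2) ≈ -7225.1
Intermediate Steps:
E(H, x) = -1 + x/6 + H*(-3 + H)/6 (E(H, x) = -1 + ((-3 + H)*H + x)/6 = -1 + (H*(-3 + H) + x)/6 = -1 + (x + H*(-3 + H))/6 = -1 + (x/6 + H*(-3 + H)/6) = -1 + x/6 + H*(-3 + H)/6)
E(-4, sqrt(2 + 6))*(-1746) = (-1 - 1/2*(-4) + sqrt(2 + 6)/6 + (1/6)*(-4)**2)*(-1746) = (-1 + 2 + sqrt(8)/6 + (1/6)*16)*(-1746) = (-1 + 2 + (2*sqrt(2))/6 + 8/3)*(-1746) = (-1 + 2 + sqrt(2)/3 + 8/3)*(-1746) = (11/3 + sqrt(2)/3)*(-1746) = -6402 - 582*sqrt(2)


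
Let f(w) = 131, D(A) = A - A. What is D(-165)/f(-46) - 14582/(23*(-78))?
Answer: 317/39 ≈ 8.1282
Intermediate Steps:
D(A) = 0
D(-165)/f(-46) - 14582/(23*(-78)) = 0/131 - 14582/(23*(-78)) = 0*(1/131) - 14582/(-1794) = 0 - 14582*(-1/1794) = 0 + 317/39 = 317/39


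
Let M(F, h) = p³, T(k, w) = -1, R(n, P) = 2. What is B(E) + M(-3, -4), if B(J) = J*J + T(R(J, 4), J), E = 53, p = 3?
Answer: 2835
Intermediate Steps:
M(F, h) = 27 (M(F, h) = 3³ = 27)
B(J) = -1 + J² (B(J) = J*J - 1 = J² - 1 = -1 + J²)
B(E) + M(-3, -4) = (-1 + 53²) + 27 = (-1 + 2809) + 27 = 2808 + 27 = 2835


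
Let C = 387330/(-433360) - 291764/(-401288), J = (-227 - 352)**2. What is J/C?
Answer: -728739207440136/362400425 ≈ -2.0109e+6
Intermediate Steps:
J = 335241 (J = (-579)**2 = 335241)
C = -362400425/2173777096 (C = 387330*(-1/433360) - 291764*(-1/401288) = -38733/43336 + 72941/100322 = -362400425/2173777096 ≈ -0.16671)
J/C = 335241/(-362400425/2173777096) = 335241*(-2173777096/362400425) = -728739207440136/362400425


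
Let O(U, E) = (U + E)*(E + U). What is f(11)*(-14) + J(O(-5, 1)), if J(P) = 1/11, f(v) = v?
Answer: -1693/11 ≈ -153.91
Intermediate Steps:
O(U, E) = (E + U)² (O(U, E) = (E + U)*(E + U) = (E + U)²)
J(P) = 1/11
f(11)*(-14) + J(O(-5, 1)) = 11*(-14) + 1/11 = -154 + 1/11 = -1693/11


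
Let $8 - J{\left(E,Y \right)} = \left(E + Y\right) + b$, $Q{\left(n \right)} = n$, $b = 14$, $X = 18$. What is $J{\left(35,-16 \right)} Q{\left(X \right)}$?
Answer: $-450$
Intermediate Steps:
$J{\left(E,Y \right)} = -6 - E - Y$ ($J{\left(E,Y \right)} = 8 - \left(\left(E + Y\right) + 14\right) = 8 - \left(14 + E + Y\right) = -6 - E - Y$)
$J{\left(35,-16 \right)} Q{\left(X \right)} = \left(-6 - 35 - -16\right) 18 = \left(-6 - 35 + 16\right) 18 = \left(-25\right) 18 = -450$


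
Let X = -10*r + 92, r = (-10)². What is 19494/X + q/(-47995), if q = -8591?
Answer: -463906951/21789730 ≈ -21.290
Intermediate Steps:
r = 100
X = -908 (X = -10*100 + 92 = -1000 + 92 = -908)
19494/X + q/(-47995) = 19494/(-908) - 8591/(-47995) = 19494*(-1/908) - 8591*(-1/47995) = -9747/454 + 8591/47995 = -463906951/21789730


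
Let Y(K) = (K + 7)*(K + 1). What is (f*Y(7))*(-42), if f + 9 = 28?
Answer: -89376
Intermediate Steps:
Y(K) = (1 + K)*(7 + K) (Y(K) = (7 + K)*(1 + K) = (1 + K)*(7 + K))
f = 19 (f = -9 + 28 = 19)
(f*Y(7))*(-42) = (19*(7 + 7² + 8*7))*(-42) = (19*(7 + 49 + 56))*(-42) = (19*112)*(-42) = 2128*(-42) = -89376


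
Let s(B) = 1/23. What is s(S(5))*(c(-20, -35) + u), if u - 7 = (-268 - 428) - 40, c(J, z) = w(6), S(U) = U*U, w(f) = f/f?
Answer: -728/23 ≈ -31.652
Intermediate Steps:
w(f) = 1
S(U) = U**2
s(B) = 1/23
c(J, z) = 1
u = -729 (u = 7 + ((-268 - 428) - 40) = 7 + (-696 - 40) = 7 - 736 = -729)
s(S(5))*(c(-20, -35) + u) = (1 - 729)/23 = (1/23)*(-728) = -728/23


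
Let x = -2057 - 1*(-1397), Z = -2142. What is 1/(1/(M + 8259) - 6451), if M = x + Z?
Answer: -5457/35203106 ≈ -0.00015501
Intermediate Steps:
x = -660 (x = -2057 + 1397 = -660)
M = -2802 (M = -660 - 2142 = -2802)
1/(1/(M + 8259) - 6451) = 1/(1/(-2802 + 8259) - 6451) = 1/(1/5457 - 6451) = 1/(-35203106/5457) = -5457/35203106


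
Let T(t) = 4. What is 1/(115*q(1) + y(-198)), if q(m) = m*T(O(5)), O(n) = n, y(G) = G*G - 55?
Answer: 1/39609 ≈ 2.5247e-5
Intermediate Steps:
y(G) = -55 + G² (y(G) = G² - 55 = -55 + G²)
q(m) = 4*m (q(m) = m*4 = 4*m)
1/(115*q(1) + y(-198)) = 1/(115*(4*1) + (-55 + (-198)²)) = 1/(115*4 + (-55 + 39204)) = 1/(460 + 39149) = 1/39609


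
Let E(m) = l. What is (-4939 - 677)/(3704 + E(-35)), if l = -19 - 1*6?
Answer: -432/283 ≈ -1.5265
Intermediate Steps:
l = -25 (l = -19 - 6 = -25)
E(m) = -25
(-4939 - 677)/(3704 + E(-35)) = (-4939 - 677)/(3704 - 25) = -5616/3679 = -5616*1/3679 = -432/283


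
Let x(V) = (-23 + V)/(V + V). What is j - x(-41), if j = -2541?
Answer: -104213/41 ≈ -2541.8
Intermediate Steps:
x(V) = (-23 + V)/(2*V) (x(V) = (-23 + V)/((2*V)) = (-23 + V)*(1/(2*V)) = (-23 + V)/(2*V))
j - x(-41) = -2541 - (-23 - 41)/(2*(-41)) = -2541 - (-1)*(-64)/(2*41) = -2541 - 1*32/41 = -2541 - 32/41 = -104213/41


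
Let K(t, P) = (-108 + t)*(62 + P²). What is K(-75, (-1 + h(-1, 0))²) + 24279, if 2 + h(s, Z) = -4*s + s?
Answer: 12933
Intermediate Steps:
h(s, Z) = -2 - 3*s (h(s, Z) = -2 + (-4*s + s) = -2 - 3*s)
K(-75, (-1 + h(-1, 0))²) + 24279 = (-6696 - 108*(-1 + (-2 - 3*(-1)))⁴ + 62*(-75) - 75*(-1 + (-2 - 3*(-1)))⁴) + 24279 = (-6696 - 108*(-1 + (-2 + 3))⁴ - 4650 - 75*(-1 + (-2 + 3))⁴) + 24279 = (-6696 - 108*(-1 + 1)⁴ - 4650 - 75*(-1 + 1)⁴) + 24279 = (-6696 - 108*(0²)² - 4650 - 75*(0²)²) + 24279 = (-6696 - 108*0² - 4650 - 75*0²) + 24279 = (-6696 - 108*0 - 4650 - 75*0) + 24279 = (-6696 + 0 - 4650 + 0) + 24279 = -11346 + 24279 = 12933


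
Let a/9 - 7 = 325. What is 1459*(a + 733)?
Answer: 5428939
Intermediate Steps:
a = 2988 (a = 63 + 9*325 = 63 + 2925 = 2988)
1459*(a + 733) = 1459*(2988 + 733) = 1459*3721 = 5428939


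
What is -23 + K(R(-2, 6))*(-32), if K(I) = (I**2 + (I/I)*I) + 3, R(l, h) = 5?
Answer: -1079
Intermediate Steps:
K(I) = 3 + I + I**2 (K(I) = (I**2 + 1*I) + 3 = (I**2 + I) + 3 = (I + I**2) + 3 = 3 + I + I**2)
-23 + K(R(-2, 6))*(-32) = -23 + (3 + 5 + 5**2)*(-32) = -23 + (3 + 5 + 25)*(-32) = -23 + 33*(-32) = -23 - 1056 = -1079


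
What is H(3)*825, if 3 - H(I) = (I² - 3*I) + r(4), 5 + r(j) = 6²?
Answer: -23100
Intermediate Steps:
r(j) = 31 (r(j) = -5 + 6² = -5 + 36 = 31)
H(I) = -28 - I² + 3*I (H(I) = 3 - ((I² - 3*I) + 31) = 3 - (31 + I² - 3*I) = 3 + (-31 - I² + 3*I) = -28 - I² + 3*I)
H(3)*825 = (-28 - 1*3² + 3*3)*825 = (-28 - 1*9 + 9)*825 = (-28 - 9 + 9)*825 = -28*825 = -23100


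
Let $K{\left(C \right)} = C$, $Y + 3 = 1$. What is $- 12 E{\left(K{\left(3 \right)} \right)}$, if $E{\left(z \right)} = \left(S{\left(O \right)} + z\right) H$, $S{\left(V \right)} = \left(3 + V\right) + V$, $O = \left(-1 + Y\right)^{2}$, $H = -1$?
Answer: $288$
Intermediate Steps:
$Y = -2$ ($Y = -3 + 1 = -2$)
$O = 9$ ($O = \left(-1 - 2\right)^{2} = \left(-3\right)^{2} = 9$)
$S{\left(V \right)} = 3 + 2 V$
$E{\left(z \right)} = -21 - z$ ($E{\left(z \right)} = \left(\left(3 + 2 \cdot 9\right) + z\right) \left(-1\right) = \left(\left(3 + 18\right) + z\right) \left(-1\right) = \left(21 + z\right) \left(-1\right) = -21 - z$)
$- 12 E{\left(K{\left(3 \right)} \right)} = - 12 \left(-21 - 3\right) = \left(-12\right) \left(-24\right) = 288$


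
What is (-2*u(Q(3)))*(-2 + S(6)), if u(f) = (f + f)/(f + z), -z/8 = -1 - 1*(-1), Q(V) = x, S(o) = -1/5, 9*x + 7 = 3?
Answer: 44/5 ≈ 8.8000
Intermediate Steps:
x = -4/9 (x = -7/9 + (⅑)*3 = -7/9 + ⅓ = -4/9 ≈ -0.44444)
S(o) = -⅕ (S(o) = -1*⅕ = -⅕)
Q(V) = -4/9
z = 0 (z = -8*(-1 - 1*(-1)) = -8*(-1 + 1) = -8*0 = 0)
u(f) = 2 (u(f) = (f + f)/(f + 0) = (2*f)/f = 2)
(-2*u(Q(3)))*(-2 + S(6)) = (-2*2)*(-2 - ⅕) = -4*(-11/5) = 44/5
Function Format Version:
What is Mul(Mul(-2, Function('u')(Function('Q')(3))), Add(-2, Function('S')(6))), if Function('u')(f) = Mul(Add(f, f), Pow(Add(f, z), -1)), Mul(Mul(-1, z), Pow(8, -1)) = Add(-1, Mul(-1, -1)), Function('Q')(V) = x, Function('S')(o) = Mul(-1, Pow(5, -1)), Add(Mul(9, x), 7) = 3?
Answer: Rational(44, 5) ≈ 8.8000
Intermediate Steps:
x = Rational(-4, 9) (x = Add(Rational(-7, 9), Mul(Rational(1, 9), 3)) = Add(Rational(-7, 9), Rational(1, 3)) = Rational(-4, 9) ≈ -0.44444)
Function('S')(o) = Rational(-1, 5) (Function('S')(o) = Mul(-1, Rational(1, 5)) = Rational(-1, 5))
Function('Q')(V) = Rational(-4, 9)
z = 0 (z = Mul(-8, Add(-1, Mul(-1, -1))) = Mul(-8, Add(-1, 1)) = Mul(-8, 0) = 0)
Function('u')(f) = 2 (Function('u')(f) = Mul(Add(f, f), Pow(Add(f, 0), -1)) = Mul(Mul(2, f), Pow(f, -1)) = 2)
Mul(Mul(-2, Function('u')(Function('Q')(3))), Add(-2, Function('S')(6))) = Mul(Mul(-2, 2), Add(-2, Rational(-1, 5))) = Mul(-4, Rational(-11, 5)) = Rational(44, 5)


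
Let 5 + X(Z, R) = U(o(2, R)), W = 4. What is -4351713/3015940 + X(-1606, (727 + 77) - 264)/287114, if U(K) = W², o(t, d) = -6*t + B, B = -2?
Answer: -624702275471/432959298580 ≈ -1.4429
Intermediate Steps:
o(t, d) = -2 - 6*t (o(t, d) = -6*t - 2 = -2 - 6*t)
U(K) = 16 (U(K) = 4² = 16)
X(Z, R) = 11 (X(Z, R) = -5 + 16 = 11)
-4351713/3015940 + X(-1606, (727 + 77) - 264)/287114 = -4351713/3015940 + 11/287114 = -624702275471/432959298580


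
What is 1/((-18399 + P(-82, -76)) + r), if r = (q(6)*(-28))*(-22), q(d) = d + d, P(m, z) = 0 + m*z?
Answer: -1/4775 ≈ -0.00020942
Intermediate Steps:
P(m, z) = m*z
q(d) = 2*d
r = 7392 (r = ((2*6)*(-28))*(-22) = (12*(-28))*(-22) = -336*(-22) = 7392)
1/((-18399 + P(-82, -76)) + r) = 1/((-18399 - 82*(-76)) + 7392) = 1/((-18399 + 6232) + 7392) = 1/(-12167 + 7392) = 1/(-4775) = -1/4775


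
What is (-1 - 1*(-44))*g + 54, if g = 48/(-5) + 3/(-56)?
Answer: -101109/280 ≈ -361.10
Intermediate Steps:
g = -2703/280 (g = 48*(-⅕) + 3*(-1/56) = -48/5 - 3/56 = -2703/280 ≈ -9.6536)
(-1 - 1*(-44))*g + 54 = (-1 - 1*(-44))*(-2703/280) + 54 = (-1 + 44)*(-2703/280) + 54 = 43*(-2703/280) + 54 = -116229/280 + 54 = -101109/280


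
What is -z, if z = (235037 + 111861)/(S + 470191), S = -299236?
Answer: -11962/5895 ≈ -2.0292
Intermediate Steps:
z = 11962/5895 (z = (235037 + 111861)/(-299236 + 470191) = 346898/170955 = 346898*(1/170955) = 11962/5895 ≈ 2.0292)
-z = -1*11962/5895 = -11962/5895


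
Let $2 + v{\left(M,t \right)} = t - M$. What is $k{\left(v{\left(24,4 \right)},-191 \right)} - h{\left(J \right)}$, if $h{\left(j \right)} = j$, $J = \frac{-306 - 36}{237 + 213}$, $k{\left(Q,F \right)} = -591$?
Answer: $- \frac{14756}{25} \approx -590.24$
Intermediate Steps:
$v{\left(M,t \right)} = -2 + t - M$ ($v{\left(M,t \right)} = -2 - \left(M - t\right) = -2 + t - M$)
$J = - \frac{19}{25}$ ($J = - \frac{342}{450} = \left(-342\right) \frac{1}{450} = - \frac{19}{25} \approx -0.76$)
$k{\left(v{\left(24,4 \right)},-191 \right)} - h{\left(J \right)} = -591 - - \frac{19}{25} = -591 + \frac{19}{25} = - \frac{14756}{25}$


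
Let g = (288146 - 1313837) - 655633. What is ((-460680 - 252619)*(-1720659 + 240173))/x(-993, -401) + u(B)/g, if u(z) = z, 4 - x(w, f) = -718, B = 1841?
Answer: 887763605302449267/606957964 ≈ 1.4626e+9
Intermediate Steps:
x(w, f) = 722 (x(w, f) = 4 - 1*(-718) = 4 + 718 = 722)
g = -1681324 (g = -1025691 - 655633 = -1681324)
((-460680 - 252619)*(-1720659 + 240173))/x(-993, -401) + u(B)/g = ((-460680 - 252619)*(-1720659 + 240173))/722 + 1841/(-1681324) = -713299*(-1480486)*(1/722) + 1841*(-1/1681324) = 1056029183314*(1/722) - 1841/1681324 = 528014591657/361 - 1841/1681324 = 887763605302449267/606957964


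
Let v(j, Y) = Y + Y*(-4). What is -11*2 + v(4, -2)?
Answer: -16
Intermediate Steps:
v(j, Y) = -3*Y (v(j, Y) = Y - 4*Y = -3*Y)
-11*2 + v(4, -2) = -11*2 - 3*(-2) = -22 + 6 = -16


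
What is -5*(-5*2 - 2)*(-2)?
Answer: -120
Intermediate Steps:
-5*(-5*2 - 2)*(-2) = -5*(-10 - 2)*(-2) = -5*(-12)*(-2) = 60*(-2) = -120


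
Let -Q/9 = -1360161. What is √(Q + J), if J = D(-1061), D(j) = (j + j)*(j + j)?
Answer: √16744333 ≈ 4092.0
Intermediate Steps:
D(j) = 4*j² (D(j) = (2*j)*(2*j) = 4*j²)
Q = 12241449 (Q = -9*(-1360161) = 12241449)
J = 4502884 (J = 4*(-1061)² = 4*1125721 = 4502884)
√(Q + J) = √(12241449 + 4502884) = √16744333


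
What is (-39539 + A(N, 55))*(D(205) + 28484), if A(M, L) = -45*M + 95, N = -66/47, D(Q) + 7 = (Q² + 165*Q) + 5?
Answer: -193107890136/47 ≈ -4.1087e+9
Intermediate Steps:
D(Q) = -2 + Q² + 165*Q (D(Q) = -7 + ((Q² + 165*Q) + 5) = -7 + (5 + Q² + 165*Q) = -2 + Q² + 165*Q)
N = -66/47 (N = -66*1/47 = -66/47 ≈ -1.4043)
A(M, L) = 95 - 45*M
(-39539 + A(N, 55))*(D(205) + 28484) = (-39539 + (95 - 45*(-66/47)))*((-2 + 205² + 165*205) + 28484) = (-39539 + (95 + 2970/47))*((-2 + 42025 + 33825) + 28484) = (-39539 + 7435/47)*(75848 + 28484) = -1850898/47*104332 = -193107890136/47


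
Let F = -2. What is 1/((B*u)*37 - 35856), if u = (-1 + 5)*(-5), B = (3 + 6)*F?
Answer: -1/22536 ≈ -4.4373e-5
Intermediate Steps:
B = -18 (B = (3 + 6)*(-2) = 9*(-2) = -18)
u = -20 (u = 4*(-5) = -20)
1/((B*u)*37 - 35856) = 1/(-18*(-20)*37 - 35856) = 1/(360*37 - 35856) = 1/(13320 - 35856) = 1/(-22536) = -1/22536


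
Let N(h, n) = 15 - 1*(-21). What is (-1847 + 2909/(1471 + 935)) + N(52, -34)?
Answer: -4354357/2406 ≈ -1809.8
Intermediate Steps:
N(h, n) = 36 (N(h, n) = 15 + 21 = 36)
(-1847 + 2909/(1471 + 935)) + N(52, -34) = (-1847 + 2909/(1471 + 935)) + 36 = (-1847 + 2909/2406) + 36 = -4440973/2406 + 36 = -4354357/2406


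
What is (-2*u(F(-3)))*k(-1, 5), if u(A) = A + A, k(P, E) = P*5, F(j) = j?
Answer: -60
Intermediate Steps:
k(P, E) = 5*P
u(A) = 2*A
(-2*u(F(-3)))*k(-1, 5) = (-4*(-3))*(5*(-1)) = -2*(-6)*(-5) = 12*(-5) = -60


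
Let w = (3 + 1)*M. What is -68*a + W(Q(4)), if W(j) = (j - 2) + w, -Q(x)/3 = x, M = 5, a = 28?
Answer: -1898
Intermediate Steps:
Q(x) = -3*x
w = 20 (w = (3 + 1)*5 = 4*5 = 20)
W(j) = 18 + j (W(j) = (j - 2) + 20 = (-2 + j) + 20 = 18 + j)
-68*a + W(Q(4)) = -68*28 + (18 - 3*4) = -1904 + (18 - 12) = -1904 + 6 = -1898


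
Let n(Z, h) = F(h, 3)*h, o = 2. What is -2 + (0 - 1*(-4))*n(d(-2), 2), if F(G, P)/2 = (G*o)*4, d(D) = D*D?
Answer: 254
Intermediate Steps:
d(D) = D**2
F(G, P) = 16*G (F(G, P) = 2*((G*2)*4) = 2*((2*G)*4) = 2*(8*G) = 16*G)
n(Z, h) = 16*h**2 (n(Z, h) = (16*h)*h = 16*h**2)
-2 + (0 - 1*(-4))*n(d(-2), 2) = -2 + (0 - 1*(-4))*(16*2**2) = -2 + (0 + 4)*(16*4) = -2 + 4*64 = -2 + 256 = 254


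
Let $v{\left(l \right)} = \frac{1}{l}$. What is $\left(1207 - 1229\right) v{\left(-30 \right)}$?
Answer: $\frac{11}{15} \approx 0.73333$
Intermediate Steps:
$\left(1207 - 1229\right) v{\left(-30 \right)} = \frac{1207 - 1229}{-30} = \left(-22\right) \left(- \frac{1}{30}\right) = \frac{11}{15}$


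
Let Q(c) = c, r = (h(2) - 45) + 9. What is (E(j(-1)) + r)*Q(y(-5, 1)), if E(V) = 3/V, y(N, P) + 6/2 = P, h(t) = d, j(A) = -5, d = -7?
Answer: 436/5 ≈ 87.200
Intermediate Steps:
h(t) = -7
r = -43 (r = (-7 - 45) + 9 = -52 + 9 = -43)
y(N, P) = -3 + P
(E(j(-1)) + r)*Q(y(-5, 1)) = (3/(-5) - 43)*(-3 + 1) = (3*(-⅕) - 43)*(-2) = (-⅗ - 43)*(-2) = -218/5*(-2) = 436/5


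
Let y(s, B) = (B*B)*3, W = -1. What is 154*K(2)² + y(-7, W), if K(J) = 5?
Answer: 3853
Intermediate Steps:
y(s, B) = 3*B² (y(s, B) = B²*3 = 3*B²)
154*K(2)² + y(-7, W) = 154*5² + 3*(-1)² = 154*25 + 3*1 = 3850 + 3 = 3853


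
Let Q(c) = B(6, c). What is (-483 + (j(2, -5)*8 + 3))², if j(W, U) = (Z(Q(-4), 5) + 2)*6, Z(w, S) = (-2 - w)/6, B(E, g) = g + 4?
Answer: 160000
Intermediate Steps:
B(E, g) = 4 + g
Q(c) = 4 + c
Z(w, S) = -⅓ - w/6 (Z(w, S) = (-2 - w)*(⅙) = -⅓ - w/6)
j(W, U) = 10 (j(W, U) = ((-⅓ - (4 - 4)/6) + 2)*6 = ((-⅓ - ⅙*0) + 2)*6 = ((-⅓ + 0) + 2)*6 = (-⅓ + 2)*6 = (5/3)*6 = 10)
(-483 + (j(2, -5)*8 + 3))² = (-483 + (10*8 + 3))² = (-483 + (80 + 3))² = (-483 + 83)² = (-400)² = 160000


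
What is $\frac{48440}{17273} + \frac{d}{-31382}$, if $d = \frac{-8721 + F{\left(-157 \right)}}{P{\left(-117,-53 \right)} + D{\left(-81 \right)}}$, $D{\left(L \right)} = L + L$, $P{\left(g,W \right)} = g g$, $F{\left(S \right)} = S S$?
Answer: $\frac{10281356922908}{3666231507861} \approx 2.8043$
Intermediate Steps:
$F{\left(S \right)} = S^{2}$
$P{\left(g,W \right)} = g^{2}$
$D{\left(L \right)} = 2 L$
$d = \frac{15928}{13527}$ ($d = \frac{-8721 + \left(-157\right)^{2}}{\left(-117\right)^{2} + 2 \left(-81\right)} = \frac{-8721 + 24649}{13689 - 162} = \frac{15928}{13527} \approx 1.1775$)
$\frac{48440}{17273} + \frac{d}{-31382} = \frac{48440}{17273} + \frac{15928}{13527 \left(-31382\right)} = 48440 \cdot \frac{1}{17273} + \frac{15928}{13527} \left(- \frac{1}{31382}\right) = \frac{48440}{17273} - \frac{7964}{212252157} = \frac{10281356922908}{3666231507861}$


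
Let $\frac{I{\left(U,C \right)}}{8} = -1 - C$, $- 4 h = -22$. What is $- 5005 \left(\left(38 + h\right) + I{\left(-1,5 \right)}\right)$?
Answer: $\frac{45045}{2} \approx 22523.0$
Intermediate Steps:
$h = \frac{11}{2}$ ($h = \left(- \frac{1}{4}\right) \left(-22\right) = \frac{11}{2} \approx 5.5$)
$I{\left(U,C \right)} = -8 - 8 C$ ($I{\left(U,C \right)} = 8 \left(-1 - C\right) = -8 - 8 C$)
$- 5005 \left(\left(38 + h\right) + I{\left(-1,5 \right)}\right) = - 5005 \left(\left(38 + \frac{11}{2}\right) - 48\right) = - 5005 \left(\frac{87}{2} - 48\right) = \left(-5005\right) \left(- \frac{9}{2}\right) = \frac{45045}{2}$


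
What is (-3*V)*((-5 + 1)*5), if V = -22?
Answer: -1320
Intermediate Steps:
(-3*V)*((-5 + 1)*5) = (-3*(-22))*((-5 + 1)*5) = 66*(-4*5) = 66*(-20) = -1320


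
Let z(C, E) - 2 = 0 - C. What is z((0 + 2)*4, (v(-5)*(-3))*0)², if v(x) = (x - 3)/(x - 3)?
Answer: 36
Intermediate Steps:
v(x) = 1 (v(x) = (-3 + x)/(-3 + x) = 1)
z(C, E) = 2 - C (z(C, E) = 2 + (0 - C) = 2 - C)
z((0 + 2)*4, (v(-5)*(-3))*0)² = (2 - (0 + 2)*4)² = (2 - 2*4)² = (2 - 1*8)² = (2 - 8)² = (-6)² = 36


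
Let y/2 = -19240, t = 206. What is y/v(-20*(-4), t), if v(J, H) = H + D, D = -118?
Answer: -4810/11 ≈ -437.27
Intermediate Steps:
y = -38480 (y = 2*(-19240) = -38480)
v(J, H) = -118 + H (v(J, H) = H - 118 = -118 + H)
y/v(-20*(-4), t) = -38480/(-118 + 206) = -38480/88 = -38480*1/88 = -4810/11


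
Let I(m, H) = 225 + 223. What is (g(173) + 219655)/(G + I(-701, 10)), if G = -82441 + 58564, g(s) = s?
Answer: -31404/3347 ≈ -9.3827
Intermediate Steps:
G = -23877
I(m, H) = 448
(g(173) + 219655)/(G + I(-701, 10)) = (173 + 219655)/(-23877 + 448) = 219828/(-23429) = 219828*(-1/23429) = -31404/3347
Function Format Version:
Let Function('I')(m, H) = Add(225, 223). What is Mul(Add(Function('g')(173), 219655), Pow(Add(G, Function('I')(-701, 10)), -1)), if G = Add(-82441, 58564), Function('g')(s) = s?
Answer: Rational(-31404, 3347) ≈ -9.3827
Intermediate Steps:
G = -23877
Function('I')(m, H) = 448
Mul(Add(Function('g')(173), 219655), Pow(Add(G, Function('I')(-701, 10)), -1)) = Mul(Add(173, 219655), Pow(Add(-23877, 448), -1)) = Mul(219828, Pow(-23429, -1)) = Mul(219828, Rational(-1, 23429)) = Rational(-31404, 3347)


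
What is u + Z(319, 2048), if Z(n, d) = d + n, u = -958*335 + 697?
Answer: -317866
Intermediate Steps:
u = -320233 (u = -320930 + 697 = -320233)
u + Z(319, 2048) = -320233 + (2048 + 319) = -320233 + 2367 = -317866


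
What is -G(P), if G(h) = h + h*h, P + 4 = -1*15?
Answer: -342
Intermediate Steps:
P = -19 (P = -4 - 1*15 = -4 - 15 = -19)
G(h) = h + h**2
-G(P) = -(-19)*(1 - 19) = -(-19)*(-18) = -1*342 = -342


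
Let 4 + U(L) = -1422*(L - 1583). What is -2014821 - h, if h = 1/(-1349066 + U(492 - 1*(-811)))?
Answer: -1915913437109/950910 ≈ -2.0148e+6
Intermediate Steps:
U(L) = 2251022 - 1422*L (U(L) = -4 - 1422*(L - 1583) = -4 - 1422*(-1583 + L) = -4 + (2251026 - 1422*L) = 2251022 - 1422*L)
h = -1/950910 (h = 1/(-1349066 + (2251022 - 1422*(492 - 1*(-811)))) = 1/(-1349066 + (2251022 - 1422*(492 + 811))) = 1/(-1349066 + (2251022 - 1422*1303)) = 1/(-1349066 + (2251022 - 1852866)) = 1/(-1349066 + 398156) = 1/(-950910) = -1/950910 ≈ -1.0516e-6)
-2014821 - h = -2014821 - 1*(-1/950910) = -2014821 + 1/950910 = -1915913437109/950910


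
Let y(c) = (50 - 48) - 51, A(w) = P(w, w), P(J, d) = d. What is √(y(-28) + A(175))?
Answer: 3*√14 ≈ 11.225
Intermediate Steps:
A(w) = w
y(c) = -49 (y(c) = 2 - 51 = -49)
√(y(-28) + A(175)) = √(-49 + 175) = √126 = 3*√14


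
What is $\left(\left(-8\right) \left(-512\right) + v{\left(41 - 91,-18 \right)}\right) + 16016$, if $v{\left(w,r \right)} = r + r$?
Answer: $20076$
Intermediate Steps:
$v{\left(w,r \right)} = 2 r$
$\left(\left(-8\right) \left(-512\right) + v{\left(41 - 91,-18 \right)}\right) + 16016 = \left(\left(-8\right) \left(-512\right) + 2 \left(-18\right)\right) + 16016 = \left(4096 - 36\right) + 16016 = 4060 + 16016 = 20076$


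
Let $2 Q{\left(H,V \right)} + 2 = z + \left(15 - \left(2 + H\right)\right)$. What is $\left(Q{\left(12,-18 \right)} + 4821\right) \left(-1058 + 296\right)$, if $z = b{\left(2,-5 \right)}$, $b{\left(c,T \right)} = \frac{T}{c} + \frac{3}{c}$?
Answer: $-3672840$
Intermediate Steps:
$b{\left(c,T \right)} = \frac{3}{c} + \frac{T}{c}$
$z = -1$ ($z = \frac{3 - 5}{2} = \frac{1}{2} \left(-2\right) = -1$)
$Q{\left(H,V \right)} = 5 - \frac{H}{2}$ ($Q{\left(H,V \right)} = -1 + \frac{-1 + \left(15 - \left(2 + H\right)\right)}{2} = -1 + \frac{-1 - \left(-13 + H\right)}{2} = -1 + \frac{12 - H}{2} = -1 - \left(-6 + \frac{H}{2}\right) = 5 - \frac{H}{2}$)
$\left(Q{\left(12,-18 \right)} + 4821\right) \left(-1058 + 296\right) = \left(\left(5 - 6\right) + 4821\right) \left(-1058 + 296\right) = \left(\left(5 - 6\right) + 4821\right) \left(-762\right) = \left(-1 + 4821\right) \left(-762\right) = 4820 \left(-762\right) = -3672840$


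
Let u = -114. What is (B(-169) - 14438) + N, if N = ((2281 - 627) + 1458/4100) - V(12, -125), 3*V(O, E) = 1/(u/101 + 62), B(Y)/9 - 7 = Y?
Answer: -269239814887/18905100 ≈ -14242.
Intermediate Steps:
B(Y) = 63 + 9*Y
V(O, E) = 101/18444 (V(O, E) = 1/(3*(-114/101 + 62)) = 1/(3*(6148/101)) = (⅓)*(101/6148) = 101/18444)
N = 31275654713/18905100 (N = ((2281 - 627) + 1458/4100) - 1*101/18444 = (1654 + 1458*(1/4100)) - 101/18444 = (1654 + 729/2050) - 101/18444 = 3391429/2050 - 101/18444 = 31275654713/18905100 ≈ 1654.3)
(B(-169) - 14438) + N = ((63 + 9*(-169)) - 14438) + 31275654713/18905100 = ((63 - 1521) - 14438) + 31275654713/18905100 = (-1458 - 14438) + 31275654713/18905100 = -15896 + 31275654713/18905100 = -269239814887/18905100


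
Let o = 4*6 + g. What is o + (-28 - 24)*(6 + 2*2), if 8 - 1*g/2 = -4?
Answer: -472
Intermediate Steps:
g = 24 (g = 16 - 2*(-4) = 16 + 8 = 24)
o = 48 (o = 4*6 + 24 = 24 + 24 = 48)
o + (-28 - 24)*(6 + 2*2) = 48 + (-28 - 24)*(6 + 2*2) = 48 - 52*(6 + 4) = 48 - 52*10 = 48 - 520 = -472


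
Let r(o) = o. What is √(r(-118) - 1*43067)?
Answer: I*√43185 ≈ 207.81*I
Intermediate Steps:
√(r(-118) - 1*43067) = √(-118 - 1*43067) = √(-118 - 43067) = √(-43185) = I*√43185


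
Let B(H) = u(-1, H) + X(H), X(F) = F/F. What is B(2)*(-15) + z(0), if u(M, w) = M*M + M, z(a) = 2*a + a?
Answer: -15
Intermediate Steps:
z(a) = 3*a
u(M, w) = M + M² (u(M, w) = M² + M = M + M²)
X(F) = 1
B(H) = 1 (B(H) = -(1 - 1) + 1 = -1*0 + 1 = 0 + 1 = 1)
B(2)*(-15) + z(0) = 1*(-15) + 3*0 = -15 + 0 = -15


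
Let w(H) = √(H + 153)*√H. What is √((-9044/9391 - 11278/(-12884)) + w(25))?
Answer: √(-320971878306378 + 18299327360498420*√178)/60496822 ≈ 8.1621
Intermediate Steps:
w(H) = √H*√(153 + H) (w(H) = √(153 + H)*√H = √H*√(153 + H))
√((-9044/9391 - 11278/(-12884)) + w(25)) = √((-9044/9391 - 11278/(-12884)) + √25*√(153 + 25)) = √((-9044*1/9391 - 11278*(-1/12884)) + 5*√178) = √((-9044/9391 + 5639/6442) + 5*√178) = √(-5305599/60496822 + 5*√178)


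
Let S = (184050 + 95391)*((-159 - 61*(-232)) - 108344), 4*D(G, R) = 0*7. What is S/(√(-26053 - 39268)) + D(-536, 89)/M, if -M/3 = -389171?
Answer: 26365537791*I*√65321/65321 ≈ 1.0316e+8*I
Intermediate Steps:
D(G, R) = 0 (D(G, R) = (0*7)/4 = (¼)*0 = 0)
M = 1167513 (M = -3*(-389171) = 1167513)
S = -26365537791 (S = 279441*((-159 + 14152) - 108344) = 279441*(13993 - 108344) = 279441*(-94351) = -26365537791)
S/(√(-26053 - 39268)) + D(-536, 89)/M = -26365537791/√(-26053 - 39268) + 0/1167513 = -26365537791*(-I*√65321/65321) + 0*(1/1167513) = -26365537791*(-I*√65321/65321) + 0 = -(-26365537791)*I*√65321/65321 + 0 = 26365537791*I*√65321/65321 + 0 = 26365537791*I*√65321/65321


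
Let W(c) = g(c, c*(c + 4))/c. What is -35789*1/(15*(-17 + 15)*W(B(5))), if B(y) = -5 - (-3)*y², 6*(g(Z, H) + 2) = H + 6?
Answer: 19271/199 ≈ 96.839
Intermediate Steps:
g(Z, H) = -1 + H/6 (g(Z, H) = -2 + (H + 6)/6 = -2 + (6 + H)/6 = -2 + (1 + H/6) = -1 + H/6)
B(y) = -5 + 3*y²
W(c) = (-1 + c*(4 + c)/6)/c (W(c) = (-1 + (c*(c + 4))/6)/c = (-1 + (c*(4 + c))/6)/c = (-1 + c*(4 + c)/6)/c)
-35789*1/(15*(-17 + 15)*W(B(5))) = -35789*2*(-5 + 3*5²)/(5*(-17 + 15)*(-6 + (-5 + 3*5²)*(4 + (-5 + 3*5²)))) = -35789*(-(-5 + 3*25)/(5*(-6 + (-5 + 3*25)*(4 + (-5 + 3*25))))) = -35789*(-(-5 + 75)/(5*(-6 + (-5 + 75)*(4 + (-5 + 75))))) = -35789*(-14/(-6 + 70*(4 + 70))) = -35789*(-14/(-6 + 70*74)) = -35789*(-14/(-6 + 5180)) = -35789/((-5*5174/70)) = -35789/((-30*2587/210)) = -35789/(-2587/7) = -35789*(-7/2587) = 19271/199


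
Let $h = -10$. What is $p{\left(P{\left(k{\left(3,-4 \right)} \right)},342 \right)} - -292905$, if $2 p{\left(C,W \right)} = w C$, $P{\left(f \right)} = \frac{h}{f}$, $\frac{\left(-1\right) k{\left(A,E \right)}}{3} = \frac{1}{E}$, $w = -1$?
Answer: $\frac{878735}{3} \approx 2.9291 \cdot 10^{5}$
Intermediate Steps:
$k{\left(A,E \right)} = - \frac{3}{E}$
$P{\left(f \right)} = - \frac{10}{f}$
$p{\left(C,W \right)} = - \frac{C}{2}$ ($p{\left(C,W \right)} = \frac{\left(-1\right) C}{2} = - \frac{C}{2}$)
$p{\left(P{\left(k{\left(3,-4 \right)} \right)},342 \right)} - -292905 = - \frac{\left(-10\right) \frac{1}{\left(-3\right) \frac{1}{-4}}}{2} - -292905 = - \frac{\left(-10\right) \frac{1}{\left(-3\right) \left(- \frac{1}{4}\right)}}{2} + 292905 = - \frac{\left(-10\right) \frac{1}{\frac{3}{4}}}{2} + 292905 = - \frac{\left(-10\right) \frac{4}{3}}{2} + 292905 = \left(- \frac{1}{2}\right) \left(- \frac{40}{3}\right) + 292905 = \frac{20}{3} + 292905 = \frac{878735}{3}$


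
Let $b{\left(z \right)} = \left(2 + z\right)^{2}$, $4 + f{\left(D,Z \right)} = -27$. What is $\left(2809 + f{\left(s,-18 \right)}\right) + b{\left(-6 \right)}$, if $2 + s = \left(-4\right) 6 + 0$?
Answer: $2794$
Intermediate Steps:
$s = -26$ ($s = -2 + \left(\left(-4\right) 6 + 0\right) = -2 + \left(-24 + 0\right) = -2 - 24 = -26$)
$f{\left(D,Z \right)} = -31$ ($f{\left(D,Z \right)} = -4 - 27 = -31$)
$\left(2809 + f{\left(s,-18 \right)}\right) + b{\left(-6 \right)} = \left(2809 - 31\right) + \left(2 - 6\right)^{2} = 2778 + \left(-4\right)^{2} = 2778 + 16 = 2794$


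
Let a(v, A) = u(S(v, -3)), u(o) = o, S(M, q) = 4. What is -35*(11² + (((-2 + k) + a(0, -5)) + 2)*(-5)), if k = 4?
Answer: -2835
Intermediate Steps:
a(v, A) = 4
-35*(11² + (((-2 + k) + a(0, -5)) + 2)*(-5)) = -35*(11² + (((-2 + 4) + 4) + 2)*(-5)) = -35*(121 + ((2 + 4) + 2)*(-5)) = -35*(121 + (6 + 2)*(-5)) = -35*(121 + 8*(-5)) = -35*(121 - 40) = -35*81 = -2835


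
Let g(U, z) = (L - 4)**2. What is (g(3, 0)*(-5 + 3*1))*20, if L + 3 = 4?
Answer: -360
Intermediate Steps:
L = 1 (L = -3 + 4 = 1)
g(U, z) = 9 (g(U, z) = (1 - 4)**2 = (-3)**2 = 9)
(g(3, 0)*(-5 + 3*1))*20 = (9*(-5 + 3*1))*20 = (9*(-5 + 3))*20 = (9*(-2))*20 = -18*20 = -360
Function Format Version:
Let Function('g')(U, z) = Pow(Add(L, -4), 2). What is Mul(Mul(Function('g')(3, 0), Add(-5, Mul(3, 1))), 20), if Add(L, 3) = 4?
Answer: -360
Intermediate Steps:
L = 1 (L = Add(-3, 4) = 1)
Function('g')(U, z) = 9 (Function('g')(U, z) = Pow(Add(1, -4), 2) = Pow(-3, 2) = 9)
Mul(Mul(Function('g')(3, 0), Add(-5, Mul(3, 1))), 20) = Mul(Mul(9, Add(-5, Mul(3, 1))), 20) = Mul(Mul(9, Add(-5, 3)), 20) = Mul(Mul(9, -2), 20) = Mul(-18, 20) = -360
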